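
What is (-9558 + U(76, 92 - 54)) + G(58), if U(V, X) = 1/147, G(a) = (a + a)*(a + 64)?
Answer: 675319/147 ≈ 4594.0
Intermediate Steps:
G(a) = 2*a*(64 + a) (G(a) = (2*a)*(64 + a) = 2*a*(64 + a))
U(V, X) = 1/147
(-9558 + U(76, 92 - 54)) + G(58) = (-9558 + 1/147) + 2*58*(64 + 58) = -1405025/147 + 2*58*122 = -1405025/147 + 14152 = 675319/147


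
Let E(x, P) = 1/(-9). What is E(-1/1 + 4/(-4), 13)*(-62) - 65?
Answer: -523/9 ≈ -58.111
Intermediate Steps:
E(x, P) = -⅑
E(-1/1 + 4/(-4), 13)*(-62) - 65 = -⅑*(-62) - 65 = 62/9 - 65 = -523/9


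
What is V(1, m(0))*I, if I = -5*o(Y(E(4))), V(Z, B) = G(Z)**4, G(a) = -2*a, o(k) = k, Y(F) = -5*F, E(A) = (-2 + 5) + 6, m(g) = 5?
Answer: 3600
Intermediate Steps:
E(A) = 9 (E(A) = 3 + 6 = 9)
V(Z, B) = 16*Z**4 (V(Z, B) = (-2*Z)**4 = 16*Z**4)
I = 225 (I = -(-25)*9 = -5*(-45) = 225)
V(1, m(0))*I = (16*1**4)*225 = (16*1)*225 = 16*225 = 3600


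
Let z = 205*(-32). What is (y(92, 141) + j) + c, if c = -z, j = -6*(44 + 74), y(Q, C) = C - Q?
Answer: 5901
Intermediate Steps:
j = -708 (j = -6*118 = -708)
z = -6560
c = 6560 (c = -1*(-6560) = 6560)
(y(92, 141) + j) + c = ((141 - 1*92) - 708) + 6560 = ((141 - 92) - 708) + 6560 = (49 - 708) + 6560 = -659 + 6560 = 5901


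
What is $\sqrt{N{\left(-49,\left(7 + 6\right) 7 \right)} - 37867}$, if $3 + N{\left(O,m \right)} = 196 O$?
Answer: $i \sqrt{47474} \approx 217.89 i$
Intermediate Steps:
$N{\left(O,m \right)} = -3 + 196 O$
$\sqrt{N{\left(-49,\left(7 + 6\right) 7 \right)} - 37867} = \sqrt{\left(-3 + 196 \left(-49\right)\right) - 37867} = \sqrt{\left(-3 - 9604\right) - 37867} = \sqrt{-9607 - 37867} = \sqrt{-47474} = i \sqrt{47474}$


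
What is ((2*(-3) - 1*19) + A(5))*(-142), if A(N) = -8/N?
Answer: 18886/5 ≈ 3777.2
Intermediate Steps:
((2*(-3) - 1*19) + A(5))*(-142) = ((2*(-3) - 1*19) - 8/5)*(-142) = ((-6 - 19) - 8*⅕)*(-142) = (-25 - 8/5)*(-142) = -133/5*(-142) = 18886/5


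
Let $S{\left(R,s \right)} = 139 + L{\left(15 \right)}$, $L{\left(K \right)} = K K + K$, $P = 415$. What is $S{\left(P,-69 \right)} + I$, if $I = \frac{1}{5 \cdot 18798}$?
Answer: $\frac{35622211}{93990} \approx 379.0$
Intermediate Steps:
$L{\left(K \right)} = K + K^{2}$ ($L{\left(K \right)} = K^{2} + K = K + K^{2}$)
$S{\left(R,s \right)} = 379$ ($S{\left(R,s \right)} = 139 + 15 \left(1 + 15\right) = 139 + 15 \cdot 16 = 139 + 240 = 379$)
$I = \frac{1}{93990} \approx 1.0639 \cdot 10^{-5}$
$S{\left(P,-69 \right)} + I = 379 + \frac{1}{93990} = \frac{35622211}{93990}$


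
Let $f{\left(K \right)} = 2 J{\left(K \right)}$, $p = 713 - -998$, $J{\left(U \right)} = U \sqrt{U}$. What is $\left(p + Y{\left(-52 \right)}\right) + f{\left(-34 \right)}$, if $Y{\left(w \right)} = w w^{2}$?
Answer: $-138897 - 68 i \sqrt{34} \approx -1.389 \cdot 10^{5} - 396.5 i$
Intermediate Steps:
$J{\left(U \right)} = U^{\frac{3}{2}}$
$p = 1711$ ($p = 713 + 998 = 1711$)
$Y{\left(w \right)} = w^{3}$
$f{\left(K \right)} = 2 K^{\frac{3}{2}}$
$\left(p + Y{\left(-52 \right)}\right) + f{\left(-34 \right)} = \left(1711 + \left(-52\right)^{3}\right) + 2 \left(-34\right)^{\frac{3}{2}} = \left(1711 - 140608\right) + 2 \left(- 34 i \sqrt{34}\right) = -138897 - 68 i \sqrt{34}$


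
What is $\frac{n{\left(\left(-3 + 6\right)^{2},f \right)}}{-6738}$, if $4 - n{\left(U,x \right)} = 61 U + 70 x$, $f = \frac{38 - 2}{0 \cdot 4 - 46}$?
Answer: $\frac{11275}{154974} \approx 0.072754$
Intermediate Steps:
$f = - \frac{18}{23}$ ($f = \frac{36}{0 - 46} = \frac{36}{-46} = 36 \left(- \frac{1}{46}\right) = - \frac{18}{23} \approx -0.78261$)
$n{\left(U,x \right)} = 4 - 70 x - 61 U$ ($n{\left(U,x \right)} = 4 - \left(61 U + 70 x\right) = 4 - 70 x - 61 U$)
$\frac{n{\left(\left(-3 + 6\right)^{2},f \right)}}{-6738} = \frac{4 - - \frac{1260}{23} - 61 \left(-3 + 6\right)^{2}}{-6738} = \left(4 + \frac{1260}{23} - 61 \cdot 3^{2}\right) \left(- \frac{1}{6738}\right) = \left(4 + \frac{1260}{23} - 549\right) \left(- \frac{1}{6738}\right) = \left(- \frac{11275}{23}\right) \left(- \frac{1}{6738}\right) = \frac{11275}{154974}$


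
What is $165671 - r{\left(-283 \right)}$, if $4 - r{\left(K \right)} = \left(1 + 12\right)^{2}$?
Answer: $165836$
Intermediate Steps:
$r{\left(K \right)} = -165$ ($r{\left(K \right)} = 4 - \left(1 + 12\right)^{2} = 4 - 13^{2} = 4 - 169 = -165$)
$165671 - r{\left(-283 \right)} = 165671 - -165 = 165671 + 165 = 165836$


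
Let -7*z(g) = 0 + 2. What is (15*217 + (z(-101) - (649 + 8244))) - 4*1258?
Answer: -74692/7 ≈ -10670.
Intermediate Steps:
z(g) = -2/7 (z(g) = -(0 + 2)/7 = -⅐*2 = -2/7)
(15*217 + (z(-101) - (649 + 8244))) - 4*1258 = (15*217 + (-2/7 - (649 + 8244))) - 4*1258 = (3255 + (-2/7 - 1*8893)) - 5032 = (3255 + (-2/7 - 8893)) - 5032 = (3255 - 62253/7) - 5032 = -39468/7 - 5032 = -74692/7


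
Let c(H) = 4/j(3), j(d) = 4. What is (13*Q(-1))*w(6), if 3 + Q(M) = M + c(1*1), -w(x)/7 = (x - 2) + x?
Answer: 2730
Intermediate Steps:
w(x) = 14 - 14*x (w(x) = -7*((x - 2) + x) = -7*((-2 + x) + x) = -7*(-2 + 2*x) = 14 - 14*x)
c(H) = 1 (c(H) = 4/4 = 4*(¼) = 1)
Q(M) = -2 + M (Q(M) = -3 + (M + 1) = -3 + (1 + M) = -2 + M)
(13*Q(-1))*w(6) = (13*(-2 - 1))*(14 - 14*6) = (13*(-3))*(14 - 84) = -39*(-70) = 2730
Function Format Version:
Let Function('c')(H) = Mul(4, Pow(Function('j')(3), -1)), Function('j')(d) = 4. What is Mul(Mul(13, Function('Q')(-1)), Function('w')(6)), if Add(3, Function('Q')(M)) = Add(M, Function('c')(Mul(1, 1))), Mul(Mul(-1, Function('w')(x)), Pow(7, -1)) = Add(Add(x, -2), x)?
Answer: 2730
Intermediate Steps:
Function('w')(x) = Add(14, Mul(-14, x)) (Function('w')(x) = Mul(-7, Add(Add(x, -2), x)) = Mul(-7, Add(Add(-2, x), x)) = Mul(-7, Add(-2, Mul(2, x))) = Add(14, Mul(-14, x)))
Function('c')(H) = 1 (Function('c')(H) = Mul(4, Pow(4, -1)) = Mul(4, Rational(1, 4)) = 1)
Function('Q')(M) = Add(-2, M) (Function('Q')(M) = Add(-3, Add(M, 1)) = Add(-3, Add(1, M)) = Add(-2, M))
Mul(Mul(13, Function('Q')(-1)), Function('w')(6)) = Mul(Mul(13, Add(-2, -1)), Add(14, Mul(-14, 6))) = Mul(Mul(13, -3), Add(14, -84)) = Mul(-39, -70) = 2730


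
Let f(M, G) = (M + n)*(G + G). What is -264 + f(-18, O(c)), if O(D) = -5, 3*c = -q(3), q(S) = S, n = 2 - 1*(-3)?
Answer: -134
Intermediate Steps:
n = 5 (n = 2 + 3 = 5)
c = -1 (c = (-1*3)/3 = (1/3)*(-3) = -1)
f(M, G) = 2*G*(5 + M) (f(M, G) = (M + 5)*(G + G) = (5 + M)*(2*G) = 2*G*(5 + M))
-264 + f(-18, O(c)) = -264 + 2*(-5)*(5 - 18) = -264 + 2*(-5)*(-13) = -264 + 130 = -134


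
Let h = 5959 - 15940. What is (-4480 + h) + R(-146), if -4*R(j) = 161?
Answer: -58005/4 ≈ -14501.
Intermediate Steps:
R(j) = -161/4 (R(j) = -¼*161 = -161/4)
h = -9981
(-4480 + h) + R(-146) = (-4480 - 9981) - 161/4 = -14461 - 161/4 = -58005/4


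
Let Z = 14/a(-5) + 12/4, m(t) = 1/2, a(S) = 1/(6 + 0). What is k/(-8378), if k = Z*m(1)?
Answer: -87/16756 ≈ -0.0051922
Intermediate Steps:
a(S) = ⅙ (a(S) = 1/6 = ⅙)
m(t) = ½
Z = 87 (Z = 14/(⅙) + 12/4 = 14*6 + 12*(¼) = 84 + 3 = 87)
k = 87/2 (k = 87*(½) = 87/2 ≈ 43.500)
k/(-8378) = (87/2)/(-8378) = (87/2)*(-1/8378) = -87/16756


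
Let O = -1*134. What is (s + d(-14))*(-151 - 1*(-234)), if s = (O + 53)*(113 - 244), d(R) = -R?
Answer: 881875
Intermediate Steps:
O = -134
s = 10611 (s = (-134 + 53)*(113 - 244) = -81*(-131) = 10611)
(s + d(-14))*(-151 - 1*(-234)) = (10611 - 1*(-14))*(-151 - 1*(-234)) = (10611 + 14)*(-151 + 234) = 10625*83 = 881875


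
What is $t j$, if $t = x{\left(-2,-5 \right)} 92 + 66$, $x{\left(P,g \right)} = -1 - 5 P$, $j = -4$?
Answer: $-3576$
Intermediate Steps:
$t = 894$ ($t = \left(-1 - -10\right) 92 + 66 = \left(-1 + 10\right) 92 + 66 = 9 \cdot 92 + 66 = 828 + 66 = 894$)
$t j = 894 \left(-4\right) = -3576$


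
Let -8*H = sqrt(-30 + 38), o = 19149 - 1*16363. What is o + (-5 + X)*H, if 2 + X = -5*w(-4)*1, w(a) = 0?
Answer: 2786 + 7*sqrt(2)/4 ≈ 2788.5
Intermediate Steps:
o = 2786 (o = 19149 - 16363 = 2786)
H = -sqrt(2)/4 (H = -sqrt(-30 + 38)/8 = -sqrt(2)/4 ≈ -0.35355)
X = -2 (X = -2 - 5*0*1 = -2 + 0*1 = -2 + 0 = -2)
o + (-5 + X)*H = 2786 + (-5 - 2)*(-sqrt(2)/4) = 2786 - (-7)*sqrt(2)/4 = 2786 + 7*sqrt(2)/4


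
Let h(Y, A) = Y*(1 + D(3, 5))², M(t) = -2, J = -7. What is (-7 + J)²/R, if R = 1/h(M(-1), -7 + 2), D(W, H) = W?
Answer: -6272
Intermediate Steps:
h(Y, A) = 16*Y (h(Y, A) = Y*(1 + 3)² = Y*4² = Y*16 = 16*Y)
R = -1/32 (R = 1/(16*(-2)) = 1/(-32) = -1/32 ≈ -0.031250)
(-7 + J)²/R = (-7 - 7)²/(-1/32) = -32*(-14)² = -32*196 = -6272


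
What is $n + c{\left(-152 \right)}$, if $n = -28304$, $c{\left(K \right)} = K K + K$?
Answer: $-5352$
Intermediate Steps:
$c{\left(K \right)} = K + K^{2}$ ($c{\left(K \right)} = K^{2} + K = K + K^{2}$)
$n + c{\left(-152 \right)} = -28304 - 152 \left(1 - 152\right) = -28304 - -22952 = -28304 + 22952 = -5352$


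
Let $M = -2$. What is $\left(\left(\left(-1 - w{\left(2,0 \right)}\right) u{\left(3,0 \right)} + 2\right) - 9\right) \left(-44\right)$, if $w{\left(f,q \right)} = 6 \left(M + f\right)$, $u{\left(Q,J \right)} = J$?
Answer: $308$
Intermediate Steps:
$w{\left(f,q \right)} = -12 + 6 f$ ($w{\left(f,q \right)} = 6 \left(-2 + f\right) = -12 + 6 f$)
$\left(\left(\left(-1 - w{\left(2,0 \right)}\right) u{\left(3,0 \right)} + 2\right) - 9\right) \left(-44\right) = \left(\left(\left(-1 - \left(-12 + 6 \cdot 2\right)\right) 0 + 2\right) - 9\right) \left(-44\right) = \left(\left(\left(-1 - \left(-12 + 12\right)\right) 0 + 2\right) - 9\right) \left(-44\right) = \left(\left(\left(-1 - 0\right) 0 + 2\right) - 9\right) \left(-44\right) = \left(\left(\left(-1 + 0\right) 0 + 2\right) - 9\right) \left(-44\right) = \left(\left(\left(-1\right) 0 + 2\right) - 9\right) \left(-44\right) = \left(\left(0 + 2\right) - 9\right) \left(-44\right) = \left(2 - 9\right) \left(-44\right) = \left(-7\right) \left(-44\right) = 308$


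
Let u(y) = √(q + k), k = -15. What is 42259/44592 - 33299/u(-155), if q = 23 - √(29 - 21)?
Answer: 42259/44592 - 33299*√2/(2*√(4 - √2)) ≈ -14642.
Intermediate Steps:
q = 23 - 2*√2 (q = 23 - √8 = 23 - 2*√2 ≈ 20.172)
u(y) = √(8 - 2*√2) (u(y) = √((23 - 2*√2) - 15) = √(8 - 2*√2))
42259/44592 - 33299/u(-155) = 42259/44592 - 33299/√(8 - 2*√2)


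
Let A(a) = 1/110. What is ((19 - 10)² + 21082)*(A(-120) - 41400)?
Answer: -96376280837/110 ≈ -8.7615e+8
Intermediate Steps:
A(a) = 1/110
((19 - 10)² + 21082)*(A(-120) - 41400) = ((19 - 10)² + 21082)*(1/110 - 41400) = (9² + 21082)*(-4553999/110) = (81 + 21082)*(-4553999/110) = 21163*(-4553999/110) = -96376280837/110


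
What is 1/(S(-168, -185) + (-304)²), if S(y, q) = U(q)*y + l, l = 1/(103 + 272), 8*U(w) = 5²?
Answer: 375/34459126 ≈ 1.0882e-5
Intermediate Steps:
U(w) = 25/8 (U(w) = (⅛)*5² = (⅛)*25 = 25/8)
l = 1/375 ≈ 0.0026667
S(y, q) = 1/375 + 25*y/8 (S(y, q) = 25*y/8 + 1/375 = 1/375 + 25*y/8)
1/(S(-168, -185) + (-304)²) = 1/((1/375 + (25/8)*(-168)) + (-304)²) = 1/((1/375 - 525) + 92416) = 1/(-196874/375 + 92416) = 1/(34459126/375) = 375/34459126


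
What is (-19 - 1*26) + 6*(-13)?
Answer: -123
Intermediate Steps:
(-19 - 1*26) + 6*(-13) = (-19 - 26) - 78 = -45 - 78 = -123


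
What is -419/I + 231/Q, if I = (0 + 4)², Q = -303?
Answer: -43551/1616 ≈ -26.950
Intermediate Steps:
I = 16 (I = 4² = 16)
-419/I + 231/Q = -419/16 + 231/(-303) = -419*1/16 + 231*(-1/303) = -419/16 - 77/101 = -43551/1616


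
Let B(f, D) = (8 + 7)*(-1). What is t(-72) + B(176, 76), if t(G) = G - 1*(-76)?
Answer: -11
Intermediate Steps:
t(G) = 76 + G (t(G) = G + 76 = 76 + G)
B(f, D) = -15 (B(f, D) = 15*(-1) = -15)
t(-72) + B(176, 76) = (76 - 72) - 15 = 4 - 15 = -11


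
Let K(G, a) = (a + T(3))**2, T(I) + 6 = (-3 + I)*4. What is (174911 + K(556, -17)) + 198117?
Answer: 373557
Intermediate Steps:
T(I) = -18 + 4*I (T(I) = -6 + (-3 + I)*4 = -6 + (-12 + 4*I) = -18 + 4*I)
K(G, a) = (-6 + a)**2 (K(G, a) = (a + (-18 + 4*3))**2 = (a + (-18 + 12))**2 = (a - 6)**2 = (-6 + a)**2)
(174911 + K(556, -17)) + 198117 = (174911 + (-6 - 17)**2) + 198117 = (174911 + (-23)**2) + 198117 = (174911 + 529) + 198117 = 175440 + 198117 = 373557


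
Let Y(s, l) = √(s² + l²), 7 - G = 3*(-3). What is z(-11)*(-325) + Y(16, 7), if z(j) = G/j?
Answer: 5200/11 + √305 ≈ 490.19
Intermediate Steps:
G = 16 (G = 7 - 3*(-3) = 7 - 1*(-9) = 7 + 9 = 16)
z(j) = 16/j
Y(s, l) = √(l² + s²)
z(-11)*(-325) + Y(16, 7) = (16/(-11))*(-325) + √(7² + 16²) = (16*(-1/11))*(-325) + √(49 + 256) = -16/11*(-325) + √305 = 5200/11 + √305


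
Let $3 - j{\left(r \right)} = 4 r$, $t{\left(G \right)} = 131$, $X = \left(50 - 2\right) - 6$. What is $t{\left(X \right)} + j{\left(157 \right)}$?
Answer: $-494$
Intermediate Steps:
$X = 42$ ($X = 48 - 6 = 42$)
$j{\left(r \right)} = 3 - 4 r$
$t{\left(X \right)} + j{\left(157 \right)} = 131 + \left(3 - 628\right) = 131 - 625 = -494$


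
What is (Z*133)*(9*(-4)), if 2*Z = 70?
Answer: -167580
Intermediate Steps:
Z = 35 (Z = (½)*70 = 35)
(Z*133)*(9*(-4)) = (35*133)*(9*(-4)) = 4655*(-36) = -167580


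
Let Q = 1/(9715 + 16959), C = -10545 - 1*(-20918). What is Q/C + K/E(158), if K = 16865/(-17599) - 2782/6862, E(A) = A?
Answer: -11391854609225473/1319861392333762102 ≈ -0.0086311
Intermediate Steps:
C = 10373 (C = -10545 + 20918 = 10373)
Q = 1/26674 ≈ 3.7490e-5
K = -82344024/60382169 (K = 16865*(-1/17599) - 2782*1/6862 = -16865/17599 - 1391/3431 = -82344024/60382169 ≈ -1.3637)
Q/C + K/E(158) = (1/26674)/10373 - 82344024/60382169/158 = (1/26674)*(1/10373) - 82344024/60382169*1/158 = 1/276689402 - 41172012/4770191351 = -11391854609225473/1319861392333762102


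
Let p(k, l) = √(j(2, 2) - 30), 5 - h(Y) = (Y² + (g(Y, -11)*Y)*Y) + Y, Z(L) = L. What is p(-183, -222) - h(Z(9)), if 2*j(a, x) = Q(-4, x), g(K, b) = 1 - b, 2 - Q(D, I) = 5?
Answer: 1057 + 3*I*√14/2 ≈ 1057.0 + 5.6125*I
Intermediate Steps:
Q(D, I) = -3 (Q(D, I) = 2 - 1*5 = 2 - 5 = -3)
j(a, x) = -3/2 (j(a, x) = (½)*(-3) = -3/2)
h(Y) = 5 - Y - 13*Y² (h(Y) = 5 - ((Y² + ((1 - 1*(-11))*Y)*Y) + Y) = 5 - ((Y² + ((1 + 11)*Y)*Y) + Y) = 5 - ((Y² + (12*Y)*Y) + Y) = 5 - ((Y² + 12*Y²) + Y) = 5 - (13*Y² + Y) = 5 - (Y + 13*Y²) = 5 + (-Y - 13*Y²) = 5 - Y - 13*Y²)
p(k, l) = 3*I*√14/2 (p(k, l) = √(-3/2 - 30) = √(-63/2) = 3*I*√14/2)
p(-183, -222) - h(Z(9)) = 3*I*√14/2 - (5 - 1*9 - 13*9²) = 3*I*√14/2 - (5 - 9 - 13*81) = 3*I*√14/2 - (5 - 9 - 1053) = 3*I*√14/2 - 1*(-1057) = 3*I*√14/2 + 1057 = 1057 + 3*I*√14/2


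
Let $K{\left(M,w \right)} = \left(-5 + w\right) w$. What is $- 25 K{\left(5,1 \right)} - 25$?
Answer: $75$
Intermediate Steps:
$K{\left(M,w \right)} = w \left(-5 + w\right)$
$- 25 K{\left(5,1 \right)} - 25 = - 25 \cdot 1 \left(-5 + 1\right) - 25 = - 25 \cdot 1 \left(-4\right) - 25 = \left(-25\right) \left(-4\right) - 25 = 100 - 25 = 75$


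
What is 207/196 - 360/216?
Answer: -359/588 ≈ -0.61054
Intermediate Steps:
207/196 - 360/216 = 207*(1/196) - 360*1/216 = 207/196 - 5/3 = -359/588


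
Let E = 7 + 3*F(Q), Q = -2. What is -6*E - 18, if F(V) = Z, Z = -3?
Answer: -6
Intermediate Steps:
F(V) = -3
E = -2 (E = 7 + 3*(-3) = 7 - 9 = -2)
-6*E - 18 = -6*(-2) - 18 = 12 - 18 = -6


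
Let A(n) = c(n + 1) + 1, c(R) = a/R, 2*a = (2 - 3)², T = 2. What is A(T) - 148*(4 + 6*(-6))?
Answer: 28423/6 ≈ 4737.2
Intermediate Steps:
a = ½ (a = (2 - 3)²/2 = (½)*(-1)² = (½)*1 = ½ ≈ 0.50000)
c(R) = 1/(2*R)
A(n) = 1 + 1/(2*(1 + n)) (A(n) = 1/(2*(n + 1)) + 1 = 1/(2*(1 + n)) + 1 = 1 + 1/(2*(1 + n)))
A(T) - 148*(4 + 6*(-6)) = (3/2 + 2)/(1 + 2) - 148*(4 + 6*(-6)) = (7/2)/3 - 148*(4 - 36) = (⅓)*(7/2) - 148*(-32) = 7/6 + 4736 = 28423/6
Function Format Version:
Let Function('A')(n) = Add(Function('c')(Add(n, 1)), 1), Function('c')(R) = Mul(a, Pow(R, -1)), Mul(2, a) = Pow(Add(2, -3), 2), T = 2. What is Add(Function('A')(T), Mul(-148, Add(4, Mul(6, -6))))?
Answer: Rational(28423, 6) ≈ 4737.2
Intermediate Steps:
a = Rational(1, 2) (a = Mul(Rational(1, 2), Pow(Add(2, -3), 2)) = Mul(Rational(1, 2), Pow(-1, 2)) = Mul(Rational(1, 2), 1) = Rational(1, 2) ≈ 0.50000)
Function('c')(R) = Mul(Rational(1, 2), Pow(R, -1))
Function('A')(n) = Add(1, Mul(Rational(1, 2), Pow(Add(1, n), -1))) (Function('A')(n) = Add(Mul(Rational(1, 2), Pow(Add(n, 1), -1)), 1) = Add(Mul(Rational(1, 2), Pow(Add(1, n), -1)), 1) = Add(1, Mul(Rational(1, 2), Pow(Add(1, n), -1))))
Add(Function('A')(T), Mul(-148, Add(4, Mul(6, -6)))) = Add(Mul(Pow(Add(1, 2), -1), Add(Rational(3, 2), 2)), Mul(-148, Add(4, Mul(6, -6)))) = Add(Mul(Pow(3, -1), Rational(7, 2)), Mul(-148, Add(4, -36))) = Add(Mul(Rational(1, 3), Rational(7, 2)), Mul(-148, -32)) = Add(Rational(7, 6), 4736) = Rational(28423, 6)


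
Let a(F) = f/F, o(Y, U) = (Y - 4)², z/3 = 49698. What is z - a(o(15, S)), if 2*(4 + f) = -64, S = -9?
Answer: 18040410/121 ≈ 1.4909e+5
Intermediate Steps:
z = 149094 (z = 3*49698 = 149094)
o(Y, U) = (-4 + Y)²
f = -36 (f = -4 + (½)*(-64) = -4 - 32 = -36)
a(F) = -36/F
z - a(o(15, S)) = 149094 - (-36)/((-4 + 15)²) = 149094 - (-36)/(11²) = 149094 - (-36)/121 = 149094 - 1*(-36/121) = 149094 + 36/121 = 18040410/121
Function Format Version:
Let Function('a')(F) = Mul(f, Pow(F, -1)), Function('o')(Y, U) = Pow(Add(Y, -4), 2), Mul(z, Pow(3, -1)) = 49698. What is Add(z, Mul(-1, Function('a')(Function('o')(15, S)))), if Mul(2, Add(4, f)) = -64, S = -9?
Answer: Rational(18040410, 121) ≈ 1.4909e+5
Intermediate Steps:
z = 149094 (z = Mul(3, 49698) = 149094)
Function('o')(Y, U) = Pow(Add(-4, Y), 2)
f = -36 (f = Add(-4, Mul(Rational(1, 2), -64)) = Add(-4, -32) = -36)
Function('a')(F) = Mul(-36, Pow(F, -1))
Add(z, Mul(-1, Function('a')(Function('o')(15, S)))) = Add(149094, Mul(-1, Mul(-36, Pow(Pow(Add(-4, 15), 2), -1)))) = Add(149094, Mul(-1, Mul(-36, Pow(Pow(11, 2), -1)))) = Add(149094, Mul(-1, Mul(-36, Pow(121, -1)))) = Add(149094, Mul(-1, Mul(-36, Rational(1, 121)))) = Add(149094, Mul(-1, Rational(-36, 121))) = Add(149094, Rational(36, 121)) = Rational(18040410, 121)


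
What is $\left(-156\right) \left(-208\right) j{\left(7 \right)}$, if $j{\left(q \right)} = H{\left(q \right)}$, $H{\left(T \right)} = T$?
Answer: $227136$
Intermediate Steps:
$j{\left(q \right)} = q$
$\left(-156\right) \left(-208\right) j{\left(7 \right)} = \left(-156\right) \left(-208\right) 7 = 32448 \cdot 7 = 227136$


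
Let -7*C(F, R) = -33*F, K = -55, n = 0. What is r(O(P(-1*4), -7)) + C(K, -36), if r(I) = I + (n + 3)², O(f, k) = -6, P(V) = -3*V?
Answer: -1794/7 ≈ -256.29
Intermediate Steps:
r(I) = 9 + I (r(I) = I + (0 + 3)² = I + 3² = I + 9 = 9 + I)
C(F, R) = 33*F/7 (C(F, R) = -(-33)*F/7 = 33*F/7)
r(O(P(-1*4), -7)) + C(K, -36) = (9 - 6) + (33/7)*(-55) = 3 - 1815/7 = -1794/7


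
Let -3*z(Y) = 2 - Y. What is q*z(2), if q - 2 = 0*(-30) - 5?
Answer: 0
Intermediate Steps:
z(Y) = -⅔ + Y/3 (z(Y) = -(2 - Y)/3 = -⅔ + Y/3)
q = -3 (q = 2 + (0*(-30) - 5) = 2 + (0 - 5) = 2 - 5 = -3)
q*z(2) = -3*(-⅔ + (⅓)*2) = -3*(-⅔ + ⅔) = -3*0 = 0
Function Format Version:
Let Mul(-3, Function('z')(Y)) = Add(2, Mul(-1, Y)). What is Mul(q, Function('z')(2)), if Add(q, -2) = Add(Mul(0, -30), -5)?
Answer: 0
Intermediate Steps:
Function('z')(Y) = Add(Rational(-2, 3), Mul(Rational(1, 3), Y)) (Function('z')(Y) = Mul(Rational(-1, 3), Add(2, Mul(-1, Y))) = Add(Rational(-2, 3), Mul(Rational(1, 3), Y)))
q = -3 (q = Add(2, Add(Mul(0, -30), -5)) = Add(2, Add(0, -5)) = Add(2, -5) = -3)
Mul(q, Function('z')(2)) = Mul(-3, Add(Rational(-2, 3), Mul(Rational(1, 3), 2))) = Mul(-3, Add(Rational(-2, 3), Rational(2, 3))) = Mul(-3, 0) = 0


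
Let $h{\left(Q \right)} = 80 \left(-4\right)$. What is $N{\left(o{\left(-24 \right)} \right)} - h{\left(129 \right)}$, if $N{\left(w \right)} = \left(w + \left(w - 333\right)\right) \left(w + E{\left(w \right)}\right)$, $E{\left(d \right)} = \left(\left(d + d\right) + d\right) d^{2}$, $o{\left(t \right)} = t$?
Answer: $15810296$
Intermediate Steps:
$h{\left(Q \right)} = -320$
$E{\left(d \right)} = 3 d^{3}$ ($E{\left(d \right)} = \left(2 d + d\right) d^{2} = 3 d d^{2} = 3 d^{3}$)
$N{\left(w \right)} = \left(-333 + 2 w\right) \left(w + 3 w^{3}\right)$ ($N{\left(w \right)} = \left(w + \left(w - 333\right)\right) \left(w + 3 w^{3}\right) = \left(w + \left(-333 + w\right)\right) \left(w + 3 w^{3}\right) = \left(-333 + 2 w\right) \left(w + 3 w^{3}\right)$)
$N{\left(o{\left(-24 \right)} \right)} - h{\left(129 \right)} = - 24 \left(-333 - 999 \left(-24\right)^{2} + 2 \left(-24\right) + 6 \left(-24\right)^{3}\right) - -320 = - 24 \left(-333 - 575424 - 48 + 6 \left(-13824\right)\right) + 320 = - 24 \left(-333 - 575424 - 48 - 82944\right) + 320 = \left(-24\right) \left(-658749\right) + 320 = 15809976 + 320 = 15810296$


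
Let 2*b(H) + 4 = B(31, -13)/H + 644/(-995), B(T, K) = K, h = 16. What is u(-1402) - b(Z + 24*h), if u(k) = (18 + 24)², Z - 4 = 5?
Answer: 1381401647/782070 ≈ 1766.3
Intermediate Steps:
Z = 9 (Z = 4 + 5 = 9)
u(k) = 1764 (u(k) = 42² = 1764)
b(H) = -2312/995 - 13/(2*H) (b(H) = -2 + (-13/H + 644/(-995))/2 = -2 + (-13/H + 644*(-1/995))/2 = -2 + (-13/H - 644/995)/2 = -2 + (-644/995 - 13/H)/2 = -2 + (-322/995 - 13/(2*H)) = -2312/995 - 13/(2*H))
u(-1402) - b(Z + 24*h) = 1764 - (-12935 - 4624*(9 + 24*16))/(1990*(9 + 24*16)) = 1764 - (-12935 - 4624*(9 + 384))/(1990*(9 + 384)) = 1764 - (-12935 - 4624*393)/(1990*393) = 1764 - (-12935 - 1817232)/(1990*393) = 1764 - (-1830167)/(1990*393) = 1764 - 1*(-1830167/782070) = 1764 + 1830167/782070 = 1381401647/782070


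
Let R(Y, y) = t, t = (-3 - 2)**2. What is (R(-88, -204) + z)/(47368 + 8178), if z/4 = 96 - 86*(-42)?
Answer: 14857/55546 ≈ 0.26747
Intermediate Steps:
t = 25 (t = (-5)**2 = 25)
z = 14832 (z = 4*(96 - 86*(-42)) = 4*(96 + 3612) = 4*3708 = 14832)
R(Y, y) = 25
(R(-88, -204) + z)/(47368 + 8178) = (25 + 14832)/(47368 + 8178) = 14857/55546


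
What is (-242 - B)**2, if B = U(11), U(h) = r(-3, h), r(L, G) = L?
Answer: 57121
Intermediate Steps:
U(h) = -3
B = -3
(-242 - B)**2 = (-242 - 1*(-3))**2 = (-242 + 3)**2 = (-239)**2 = 57121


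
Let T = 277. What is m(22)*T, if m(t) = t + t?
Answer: 12188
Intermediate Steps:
m(t) = 2*t
m(22)*T = (2*22)*277 = 44*277 = 12188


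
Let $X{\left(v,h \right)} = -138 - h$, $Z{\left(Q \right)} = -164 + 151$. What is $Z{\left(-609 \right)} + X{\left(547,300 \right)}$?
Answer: $-451$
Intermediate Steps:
$Z{\left(Q \right)} = -13$
$Z{\left(-609 \right)} + X{\left(547,300 \right)} = -13 - 438 = -451$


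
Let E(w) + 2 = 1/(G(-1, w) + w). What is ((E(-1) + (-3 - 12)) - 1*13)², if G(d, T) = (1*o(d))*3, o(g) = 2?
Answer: 22201/25 ≈ 888.04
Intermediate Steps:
G(d, T) = 6 (G(d, T) = (1*2)*3 = 2*3 = 6)
E(w) = -2 + 1/(6 + w)
((E(-1) + (-3 - 12)) - 1*13)² = (((-11 - 2*(-1))/(6 - 1) + (-3 - 12)) - 1*13)² = (((-11 + 2)/5 - 15) - 13)² = (((⅕)*(-9) - 15) - 13)² = ((-9/5 - 15) - 13)² = (-84/5 - 13)² = (-149/5)² = 22201/25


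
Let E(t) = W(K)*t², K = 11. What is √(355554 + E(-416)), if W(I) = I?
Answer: √2259170 ≈ 1503.1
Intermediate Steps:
E(t) = 11*t²
√(355554 + E(-416)) = √(355554 + 11*(-416)²) = √(355554 + 11*173056) = √(355554 + 1903616) = √2259170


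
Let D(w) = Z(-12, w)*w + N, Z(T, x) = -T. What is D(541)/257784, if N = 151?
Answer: 6643/257784 ≈ 0.025770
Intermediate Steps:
D(w) = 151 + 12*w (D(w) = (-1*(-12))*w + 151 = 12*w + 151 = 151 + 12*w)
D(541)/257784 = (151 + 12*541)/257784 = (151 + 6492)*(1/257784) = 6643*(1/257784) = 6643/257784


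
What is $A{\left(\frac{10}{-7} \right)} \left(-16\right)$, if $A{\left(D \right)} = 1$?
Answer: $-16$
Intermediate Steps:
$A{\left(\frac{10}{-7} \right)} \left(-16\right) = 1 \left(-16\right) = -16$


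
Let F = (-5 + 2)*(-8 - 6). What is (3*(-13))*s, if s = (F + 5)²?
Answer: -86151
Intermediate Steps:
F = 42 (F = -3*(-14) = 42)
s = 2209 (s = (42 + 5)² = 47² = 2209)
(3*(-13))*s = (3*(-13))*2209 = -39*2209 = -86151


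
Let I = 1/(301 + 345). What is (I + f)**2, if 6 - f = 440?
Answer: 78603411769/417316 ≈ 1.8835e+5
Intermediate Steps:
f = -434 (f = 6 - 1*440 = 6 - 440 = -434)
I = 1/646 ≈ 0.0015480
(I + f)**2 = (1/646 - 434)**2 = (-280363/646)**2 = 78603411769/417316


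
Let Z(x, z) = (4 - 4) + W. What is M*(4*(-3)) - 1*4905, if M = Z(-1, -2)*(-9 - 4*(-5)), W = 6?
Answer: -5697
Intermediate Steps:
Z(x, z) = 6 (Z(x, z) = (4 - 4) + 6 = 0 + 6 = 6)
M = 66 (M = 6*(-9 - 4*(-5)) = 6*(-9 + 20) = 6*11 = 66)
M*(4*(-3)) - 1*4905 = 66*(4*(-3)) - 1*4905 = 66*(-12) - 4905 = -792 - 4905 = -5697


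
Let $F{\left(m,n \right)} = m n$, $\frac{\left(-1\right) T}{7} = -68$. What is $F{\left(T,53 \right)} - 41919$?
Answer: $-16691$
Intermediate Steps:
$T = 476$ ($T = \left(-7\right) \left(-68\right) = 476$)
$F{\left(T,53 \right)} - 41919 = 476 \cdot 53 - 41919 = 25228 - 41919 = -16691$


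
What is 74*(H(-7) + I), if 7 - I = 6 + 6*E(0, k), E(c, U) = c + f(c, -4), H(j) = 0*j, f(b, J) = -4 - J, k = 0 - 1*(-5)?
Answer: 74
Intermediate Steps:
k = 5 (k = 0 + 5 = 5)
H(j) = 0
E(c, U) = c (E(c, U) = c + (-4 - 1*(-4)) = c + (-4 + 4) = c + 0 = c)
I = 1 (I = 7 - (6 + 6*0) = 7 - (6 + 0) = 7 - 1*6 = 7 - 6 = 1)
74*(H(-7) + I) = 74*(0 + 1) = 74*1 = 74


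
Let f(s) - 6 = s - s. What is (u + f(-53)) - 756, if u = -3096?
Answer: -3846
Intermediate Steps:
f(s) = 6 (f(s) = 6 + (s - s) = 6 + 0 = 6)
(u + f(-53)) - 756 = (-3096 + 6) - 756 = -3090 - 756 = -3846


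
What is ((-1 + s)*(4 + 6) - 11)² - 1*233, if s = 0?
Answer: 208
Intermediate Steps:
((-1 + s)*(4 + 6) - 11)² - 1*233 = ((-1 + 0)*(4 + 6) - 11)² - 1*233 = (-1*10 - 11)² - 233 = (-10 - 11)² - 233 = (-21)² - 233 = 441 - 233 = 208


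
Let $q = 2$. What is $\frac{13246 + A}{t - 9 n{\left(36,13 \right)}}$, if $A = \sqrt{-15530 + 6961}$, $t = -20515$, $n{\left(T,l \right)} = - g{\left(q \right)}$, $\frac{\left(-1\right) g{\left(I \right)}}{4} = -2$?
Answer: $- \frac{13246}{20443} - \frac{i \sqrt{8569}}{20443} \approx -0.64795 - 0.0045281 i$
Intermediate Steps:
$g{\left(I \right)} = 8$ ($g{\left(I \right)} = \left(-4\right) \left(-2\right) = 8$)
$n{\left(T,l \right)} = -8$ ($n{\left(T,l \right)} = \left(-1\right) 8 = -8$)
$A = i \sqrt{8569}$ ($A = \sqrt{-8569} = i \sqrt{8569} \approx 92.569 i$)
$\frac{13246 + A}{t - 9 n{\left(36,13 \right)}} = \frac{13246 + i \sqrt{8569}}{-20515 - -72} = \frac{13246 + i \sqrt{8569}}{-20515 + 72} = \frac{13246 + i \sqrt{8569}}{-20443} = \left(13246 + i \sqrt{8569}\right) \left(- \frac{1}{20443}\right) = - \frac{13246}{20443} - \frac{i \sqrt{8569}}{20443}$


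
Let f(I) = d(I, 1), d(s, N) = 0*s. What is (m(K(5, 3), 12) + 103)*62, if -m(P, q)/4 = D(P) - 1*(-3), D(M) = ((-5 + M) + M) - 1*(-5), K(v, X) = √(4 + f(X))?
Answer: 4650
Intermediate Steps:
d(s, N) = 0
f(I) = 0
K(v, X) = 2 (K(v, X) = √(4 + 0) = √4 = 2)
D(M) = 2*M (D(M) = (-5 + 2*M) + 5 = 2*M)
m(P, q) = -12 - 8*P (m(P, q) = -4*(2*P - 1*(-3)) = -4*(2*P + 3) = -4*(3 + 2*P) = -12 - 8*P)
(m(K(5, 3), 12) + 103)*62 = ((-12 - 8*2) + 103)*62 = ((-12 - 16) + 103)*62 = (-28 + 103)*62 = 75*62 = 4650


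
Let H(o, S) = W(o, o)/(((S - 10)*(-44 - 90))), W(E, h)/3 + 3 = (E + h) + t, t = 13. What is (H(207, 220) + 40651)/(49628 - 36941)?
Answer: 95326489/29751015 ≈ 3.2041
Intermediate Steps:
W(E, h) = 30 + 3*E + 3*h (W(E, h) = -9 + 3*((E + h) + 13) = -9 + 3*(13 + E + h) = -9 + (39 + 3*E + 3*h) = 30 + 3*E + 3*h)
H(o, S) = (30 + 6*o)/(1340 - 134*S) (H(o, S) = (30 + 3*o + 3*o)/(((S - 10)*(-44 - 90))) = (30 + 6*o)/(((-10 + S)*(-134))) = (30 + 6*o)/(1340 - 134*S))
(H(207, 220) + 40651)/(49628 - 36941) = (3*(-5 - 1*207)/(67*(-10 + 220)) + 40651)/(49628 - 36941) = ((3/67)*(-5 - 207)/210 + 40651)/12687 = ((3/67)*(1/210)*(-212) + 40651)*(1/12687) = (-106/2345 + 40651)*(1/12687) = (95326489/2345)*(1/12687) = 95326489/29751015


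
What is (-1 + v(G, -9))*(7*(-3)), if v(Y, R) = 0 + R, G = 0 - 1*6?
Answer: 210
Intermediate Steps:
G = -6 (G = 0 - 6 = -6)
v(Y, R) = R
(-1 + v(G, -9))*(7*(-3)) = (-1 - 9)*(7*(-3)) = -10*(-21) = 210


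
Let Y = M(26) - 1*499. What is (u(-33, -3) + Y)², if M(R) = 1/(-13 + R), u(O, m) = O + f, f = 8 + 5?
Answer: 45508516/169 ≈ 2.6928e+5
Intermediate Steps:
f = 13
u(O, m) = 13 + O (u(O, m) = O + 13 = 13 + O)
Y = -6486/13 (Y = 1/(-13 + 26) - 1*499 = 1/13 - 499 = -6486/13 ≈ -498.92)
(u(-33, -3) + Y)² = ((13 - 33) - 6486/13)² = (-20 - 6486/13)² = (-6746/13)² = 45508516/169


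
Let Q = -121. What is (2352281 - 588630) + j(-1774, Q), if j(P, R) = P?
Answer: 1761877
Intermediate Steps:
(2352281 - 588630) + j(-1774, Q) = (2352281 - 588630) - 1774 = 1763651 - 1774 = 1761877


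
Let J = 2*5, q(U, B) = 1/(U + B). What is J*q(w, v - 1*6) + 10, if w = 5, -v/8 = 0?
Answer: 0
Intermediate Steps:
v = 0 (v = -8*0 = 0)
q(U, B) = 1/(B + U)
J = 10
J*q(w, v - 1*6) + 10 = 10/((0 - 1*6) + 5) + 10 = 10/((0 - 6) + 5) + 10 = 10/(-6 + 5) + 10 = 10/(-1) + 10 = 10*(-1) + 10 = -10 + 10 = 0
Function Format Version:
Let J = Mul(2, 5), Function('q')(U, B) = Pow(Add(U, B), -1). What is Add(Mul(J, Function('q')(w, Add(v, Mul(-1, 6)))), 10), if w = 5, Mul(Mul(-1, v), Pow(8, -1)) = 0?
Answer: 0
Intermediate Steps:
v = 0 (v = Mul(-8, 0) = 0)
Function('q')(U, B) = Pow(Add(B, U), -1)
J = 10
Add(Mul(J, Function('q')(w, Add(v, Mul(-1, 6)))), 10) = Add(Mul(10, Pow(Add(Add(0, Mul(-1, 6)), 5), -1)), 10) = Add(Mul(10, Pow(Add(Add(0, -6), 5), -1)), 10) = Add(Mul(10, Pow(Add(-6, 5), -1)), 10) = Add(Mul(10, Pow(-1, -1)), 10) = Add(Mul(10, -1), 10) = Add(-10, 10) = 0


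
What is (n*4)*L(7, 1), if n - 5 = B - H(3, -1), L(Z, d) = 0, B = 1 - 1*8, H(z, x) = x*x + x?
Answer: 0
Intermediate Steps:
H(z, x) = x + x**2 (H(z, x) = x**2 + x = x + x**2)
B = -7 (B = 1 - 8 = -7)
n = -2 (n = 5 + (-7 - (-1)*(1 - 1)) = 5 + (-7 - (-1)*0) = 5 + (-7 - 1*0) = 5 + (-7 + 0) = 5 - 7 = -2)
(n*4)*L(7, 1) = -2*4*0 = -8*0 = 0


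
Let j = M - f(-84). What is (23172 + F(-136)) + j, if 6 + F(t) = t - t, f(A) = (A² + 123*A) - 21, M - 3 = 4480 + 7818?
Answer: 38764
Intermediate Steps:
M = 12301 (M = 3 + (4480 + 7818) = 3 + 12298 = 12301)
f(A) = -21 + A² + 123*A
F(t) = -6 (F(t) = -6 + (t - t) = -6 + 0 = -6)
j = 15598 (j = 12301 - (-21 + (-84)² + 123*(-84)) = 12301 - (-21 + 7056 - 10332) = 12301 - 1*(-3297) = 12301 + 3297 = 15598)
(23172 + F(-136)) + j = (23172 - 6) + 15598 = 23166 + 15598 = 38764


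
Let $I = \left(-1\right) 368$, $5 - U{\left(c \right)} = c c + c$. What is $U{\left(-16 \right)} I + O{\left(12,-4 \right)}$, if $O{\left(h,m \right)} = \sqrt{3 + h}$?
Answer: $86480 + \sqrt{15} \approx 86484.0$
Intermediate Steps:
$U{\left(c \right)} = 5 - c - c^{2}$ ($U{\left(c \right)} = 5 - \left(c c + c\right) = 5 - \left(c^{2} + c\right) = 5 - \left(c + c^{2}\right) = 5 - c - c^{2}$)
$I = -368$
$U{\left(-16 \right)} I + O{\left(12,-4 \right)} = \left(5 - -16 - \left(-16\right)^{2}\right) \left(-368\right) + \sqrt{3 + 12} = \left(5 + 16 - 256\right) \left(-368\right) + \sqrt{15} = \left(-235\right) \left(-368\right) + \sqrt{15} = 86480 + \sqrt{15}$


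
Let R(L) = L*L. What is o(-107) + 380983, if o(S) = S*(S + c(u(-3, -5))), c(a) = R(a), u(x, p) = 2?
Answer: 392004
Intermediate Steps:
R(L) = L**2
c(a) = a**2
o(S) = S*(4 + S) (o(S) = S*(S + 2**2) = S*(S + 4) = S*(4 + S))
o(-107) + 380983 = -107*(4 - 107) + 380983 = -107*(-103) + 380983 = 11021 + 380983 = 392004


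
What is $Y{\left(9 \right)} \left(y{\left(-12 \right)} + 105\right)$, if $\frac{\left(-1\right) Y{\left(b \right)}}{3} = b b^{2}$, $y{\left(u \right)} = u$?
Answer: $-203391$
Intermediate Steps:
$Y{\left(b \right)} = - 3 b^{3}$ ($Y{\left(b \right)} = - 3 b b^{2} = - 3 b^{3}$)
$Y{\left(9 \right)} \left(y{\left(-12 \right)} + 105\right) = - 3 \cdot 9^{3} \left(-12 + 105\right) = \left(-3\right) 729 \cdot 93 = \left(-2187\right) 93 = -203391$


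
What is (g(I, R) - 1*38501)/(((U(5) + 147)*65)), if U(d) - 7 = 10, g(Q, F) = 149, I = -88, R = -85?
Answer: -9588/2665 ≈ -3.5977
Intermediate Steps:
U(d) = 17 (U(d) = 7 + 10 = 17)
(g(I, R) - 1*38501)/(((U(5) + 147)*65)) = (149 - 1*38501)/(((17 + 147)*65)) = (149 - 38501)/((164*65)) = -38352/10660 = -38352*1/10660 = -9588/2665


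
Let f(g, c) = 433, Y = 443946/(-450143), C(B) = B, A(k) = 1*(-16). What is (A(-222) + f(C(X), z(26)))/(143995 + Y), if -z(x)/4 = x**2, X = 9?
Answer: 187709631/64817897339 ≈ 0.0028960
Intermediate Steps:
A(k) = -16
Y = -443946/450143 (Y = 443946*(-1/450143) = -443946/450143 ≈ -0.98623)
z(x) = -4*x**2
(A(-222) + f(C(X), z(26)))/(143995 + Y) = (-16 + 433)/(143995 - 443946/450143) = 417/(64817897339/450143) = 417*(450143/64817897339) = 187709631/64817897339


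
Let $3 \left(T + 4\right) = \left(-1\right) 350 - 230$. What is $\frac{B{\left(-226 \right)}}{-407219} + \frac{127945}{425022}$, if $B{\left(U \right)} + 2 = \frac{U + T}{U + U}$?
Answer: $\frac{2943767911696}{9778852410717} \approx 0.30103$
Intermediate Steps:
$T = - \frac{592}{3}$ ($T = -4 + \frac{\left(-1\right) 350 - 230}{3} = -4 + \frac{-350 - 230}{3} = -4 + \frac{1}{3} \left(-580\right) = -4 - \frac{580}{3} = - \frac{592}{3} \approx -197.33$)
$B{\left(U \right)} = -2 + \frac{- \frac{592}{3} + U}{2 U}$ ($B{\left(U \right)} = -2 + \frac{U - \frac{592}{3}}{U + U} = -2 + \frac{- \frac{592}{3} + U}{2 U}$)
$\frac{B{\left(-226 \right)}}{-407219} + \frac{127945}{425022} = \frac{\frac{1}{6} \frac{1}{-226} \left(-592 - -2034\right)}{-407219} + \frac{127945}{425022} = \frac{1}{6} \left(- \frac{1}{226}\right) \left(-592 + 2034\right) \left(- \frac{1}{407219}\right) + 127945 \cdot \frac{1}{425022} = \frac{1}{6} \left(- \frac{1}{226}\right) 1442 \left(- \frac{1}{407219}\right) + \frac{127945}{425022} = \left(- \frac{721}{678}\right) \left(- \frac{1}{407219}\right) + \frac{127945}{425022} = \frac{721}{276094482} + \frac{127945}{425022} = \frac{2943767911696}{9778852410717}$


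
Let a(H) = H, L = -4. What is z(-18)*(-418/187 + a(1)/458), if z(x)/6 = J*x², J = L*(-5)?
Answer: -338003280/3893 ≈ -86823.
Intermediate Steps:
J = 20 (J = -4*(-5) = 20)
z(x) = 120*x² (z(x) = 6*(20*x²) = 120*x²)
z(-18)*(-418/187 + a(1)/458) = (120*(-18)²)*(-418/187 + 1/458) = (120*324)*(-418*1/187 + 1*(1/458)) = 38880*(-38/17 + 1/458) = 38880*(-17387/7786) = -338003280/3893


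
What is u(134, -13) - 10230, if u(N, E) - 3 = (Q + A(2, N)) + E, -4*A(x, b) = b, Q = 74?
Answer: -20399/2 ≈ -10200.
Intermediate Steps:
A(x, b) = -b/4
u(N, E) = 77 + E - N/4 (u(N, E) = 3 + ((74 - N/4) + E) = 3 + (74 + E - N/4) = 77 + E - N/4)
u(134, -13) - 10230 = (77 - 13 - ¼*134) - 10230 = (77 - 13 - 67/2) - 10230 = 61/2 - 10230 = -20399/2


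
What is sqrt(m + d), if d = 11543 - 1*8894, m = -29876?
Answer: I*sqrt(27227) ≈ 165.01*I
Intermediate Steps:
d = 2649 (d = 11543 - 8894 = 2649)
sqrt(m + d) = sqrt(-29876 + 2649) = sqrt(-27227) = I*sqrt(27227)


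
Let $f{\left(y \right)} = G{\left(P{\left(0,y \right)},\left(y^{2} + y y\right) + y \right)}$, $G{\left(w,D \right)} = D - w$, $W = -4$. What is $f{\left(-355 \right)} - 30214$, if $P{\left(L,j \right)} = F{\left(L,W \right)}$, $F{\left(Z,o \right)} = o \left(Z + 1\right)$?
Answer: $221485$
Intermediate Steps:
$F{\left(Z,o \right)} = o \left(1 + Z\right)$
$P{\left(L,j \right)} = -4 - 4 L$ ($P{\left(L,j \right)} = - 4 \left(1 + L\right) = -4 - 4 L$)
$f{\left(y \right)} = 4 + y + 2 y^{2}$ ($f{\left(y \right)} = \left(\left(y^{2} + y y\right) + y\right) - \left(-4 - 0\right) = \left(\left(y^{2} + y^{2}\right) + y\right) - \left(-4 + 0\right) = \left(2 y^{2} + y\right) - -4 = \left(y + 2 y^{2}\right) + 4 = 4 + y + 2 y^{2}$)
$f{\left(-355 \right)} - 30214 = \left(4 - 355 \left(1 + 2 \left(-355\right)\right)\right) - 30214 = \left(4 - 355 \left(1 - 710\right)\right) - 30214 = \left(4 - -251695\right) - 30214 = \left(4 + 251695\right) - 30214 = 251699 - 30214 = 221485$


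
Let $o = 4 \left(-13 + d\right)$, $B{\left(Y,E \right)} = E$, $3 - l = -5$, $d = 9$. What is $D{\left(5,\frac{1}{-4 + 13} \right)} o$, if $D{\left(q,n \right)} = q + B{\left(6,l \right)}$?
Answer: $-208$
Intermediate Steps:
$l = 8$ ($l = 3 - -5 = 3 + 5 = 8$)
$D{\left(q,n \right)} = 8 + q$ ($D{\left(q,n \right)} = q + 8 = 8 + q$)
$o = -16$ ($o = 4 \left(-13 + 9\right) = 4 \left(-4\right) = -16$)
$D{\left(5,\frac{1}{-4 + 13} \right)} o = \left(8 + 5\right) \left(-16\right) = 13 \left(-16\right) = -208$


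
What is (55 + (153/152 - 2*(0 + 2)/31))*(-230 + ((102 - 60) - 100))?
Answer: -9478620/589 ≈ -16093.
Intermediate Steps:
(55 + (153/152 - 2*(0 + 2)/31))*(-230 + ((102 - 60) - 100)) = (55 + (153*(1/152) - 2*2*(1/31)))*(-230 + (42 - 100)) = (55 + (153/152 - 4*1/31))*(-230 - 58) = (55 + (153/152 - 4/31))*(-288) = (55 + 4135/4712)*(-288) = (263295/4712)*(-288) = -9478620/589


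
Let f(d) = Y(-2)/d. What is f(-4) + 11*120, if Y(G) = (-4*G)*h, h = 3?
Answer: 1314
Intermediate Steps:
Y(G) = -12*G (Y(G) = -4*G*3 = -12*G)
f(d) = 24/d (f(d) = (-12*(-2))/d = 24/d)
f(-4) + 11*120 = 24/(-4) + 11*120 = 24*(-¼) + 1320 = -6 + 1320 = 1314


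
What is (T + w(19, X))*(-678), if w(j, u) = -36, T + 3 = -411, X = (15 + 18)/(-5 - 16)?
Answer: 305100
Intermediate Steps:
X = -11/7 (X = 33/(-21) = 33*(-1/21) = -11/7 ≈ -1.5714)
T = -414 (T = -3 - 411 = -414)
(T + w(19, X))*(-678) = (-414 - 36)*(-678) = -450*(-678) = 305100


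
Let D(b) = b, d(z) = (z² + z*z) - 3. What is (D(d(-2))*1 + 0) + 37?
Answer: 42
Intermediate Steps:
d(z) = -3 + 2*z² (d(z) = (z² + z²) - 3 = 2*z² - 3 = -3 + 2*z²)
(D(d(-2))*1 + 0) + 37 = ((-3 + 2*(-2)²)*1 + 0) + 37 = ((-3 + 2*4)*1 + 0) + 37 = ((-3 + 8)*1 + 0) + 37 = (5*1 + 0) + 37 = (5 + 0) + 37 = 5 + 37 = 42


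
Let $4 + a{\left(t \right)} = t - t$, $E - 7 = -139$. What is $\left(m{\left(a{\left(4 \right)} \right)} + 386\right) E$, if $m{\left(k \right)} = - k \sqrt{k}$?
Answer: $-50952 - 1056 i \approx -50952.0 - 1056.0 i$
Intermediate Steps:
$E = -132$ ($E = 7 - 139 = -132$)
$a{\left(t \right)} = -4$ ($a{\left(t \right)} = -4 + \left(t - t\right) = -4 + 0 = -4$)
$m{\left(k \right)} = - k^{\frac{3}{2}}$
$\left(m{\left(a{\left(4 \right)} \right)} + 386\right) E = \left(- \left(-4\right)^{\frac{3}{2}} + 386\right) \left(-132\right) = \left(- \left(-8\right) i + 386\right) \left(-132\right) = \left(8 i + 386\right) \left(-132\right) = \left(386 + 8 i\right) \left(-132\right) = -50952 - 1056 i$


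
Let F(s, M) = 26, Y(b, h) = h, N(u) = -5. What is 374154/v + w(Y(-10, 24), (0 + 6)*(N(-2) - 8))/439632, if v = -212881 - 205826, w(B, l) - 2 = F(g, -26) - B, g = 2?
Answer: -4569122125/5113249884 ≈ -0.89359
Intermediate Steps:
w(B, l) = 28 - B (w(B, l) = 2 + (26 - B) = 28 - B)
v = -418707
374154/v + w(Y(-10, 24), (0 + 6)*(N(-2) - 8))/439632 = 374154/(-418707) + (28 - 1*24)/439632 = 374154*(-1/418707) + (28 - 24)*(1/439632) = -124718/139569 + 4*(1/439632) = -124718/139569 + 1/109908 = -4569122125/5113249884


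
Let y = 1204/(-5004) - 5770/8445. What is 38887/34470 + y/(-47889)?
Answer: 145737337164781/129181477334310 ≈ 1.1282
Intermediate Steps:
y = -650681/704313 (y = 1204*(-1/5004) - 5770*1/8445 = -301/1251 - 1154/1689 = -650681/704313 ≈ -0.92385)
38887/34470 + y/(-47889) = 38887/34470 - 650681/704313/(-47889) = 38887*(1/34470) - 650681/704313*(-1/47889) = 38887/34470 + 650681/33728845257 = 145737337164781/129181477334310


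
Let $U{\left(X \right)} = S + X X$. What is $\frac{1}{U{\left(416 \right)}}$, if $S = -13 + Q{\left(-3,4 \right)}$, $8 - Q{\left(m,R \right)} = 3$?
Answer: $\frac{1}{173048} \approx 5.7787 \cdot 10^{-6}$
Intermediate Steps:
$Q{\left(m,R \right)} = 5$ ($Q{\left(m,R \right)} = 8 - 3 = 5$)
$S = -8$ ($S = -13 + 5 = -8$)
$U{\left(X \right)} = -8 + X^{2}$ ($U{\left(X \right)} = -8 + X X = -8 + X^{2}$)
$\frac{1}{U{\left(416 \right)}} = \frac{1}{-8 + 416^{2}} = \frac{1}{-8 + 173056} = \frac{1}{173048}$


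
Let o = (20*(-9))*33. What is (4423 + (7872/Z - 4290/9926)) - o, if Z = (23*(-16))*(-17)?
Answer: 20111346580/1940533 ≈ 10364.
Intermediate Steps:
Z = 6256 (Z = -368*(-17) = 6256)
o = -5940 (o = -180*33 = -5940)
(4423 + (7872/Z - 4290/9926)) - o = (4423 + (7872/6256 - 4290/9926)) - 1*(-5940) = (4423 + (7872*(1/6256) - 4290*1/9926)) + 5940 = (4423 + (492/391 - 2145/4963)) + 5940 = (4423 + 1603101/1940533) + 5940 = 8584580560/1940533 + 5940 = 20111346580/1940533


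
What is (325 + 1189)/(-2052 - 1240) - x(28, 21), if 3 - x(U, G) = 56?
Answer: 86481/1646 ≈ 52.540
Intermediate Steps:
x(U, G) = -53 (x(U, G) = 3 - 1*56 = 3 - 56 = -53)
(325 + 1189)/(-2052 - 1240) - x(28, 21) = (325 + 1189)/(-2052 - 1240) - 1*(-53) = 1514/(-3292) + 53 = 1514*(-1/3292) + 53 = -757/1646 + 53 = 86481/1646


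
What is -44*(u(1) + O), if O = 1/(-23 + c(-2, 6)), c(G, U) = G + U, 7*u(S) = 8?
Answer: -6380/133 ≈ -47.970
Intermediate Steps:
u(S) = 8/7 (u(S) = (⅐)*8 = 8/7)
O = -1/19 (O = 1/(-23 + (-2 + 6)) = 1/(-23 + 4) = 1/(-19) = -1/19 ≈ -0.052632)
-44*(u(1) + O) = -44*(8/7 - 1/19) = -44*145/133 = -6380/133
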